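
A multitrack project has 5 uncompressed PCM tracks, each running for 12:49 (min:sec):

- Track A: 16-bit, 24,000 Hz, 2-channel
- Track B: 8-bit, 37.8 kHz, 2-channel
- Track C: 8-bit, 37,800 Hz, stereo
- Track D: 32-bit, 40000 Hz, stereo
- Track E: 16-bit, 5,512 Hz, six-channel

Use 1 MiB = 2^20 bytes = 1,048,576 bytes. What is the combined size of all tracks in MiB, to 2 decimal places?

464.48 MiB

12:49 (min:sec) = 769 s.
Track A: 24,000 × 769 × 2 × 2 = 73,824,000 bytes.
Track B: 37,800 × 769 × 1 × 2 = 58,136,400 bytes.
Track C: 37,800 × 769 × 1 × 2 = 58,136,400 bytes.
Track D: 40,000 × 769 × 4 × 2 = 246,080,000 bytes.
Track E: 5,512 × 769 × 2 × 6 = 50,864,736 bytes.
Total = 487,041,536 bytes = 464.48 MiB.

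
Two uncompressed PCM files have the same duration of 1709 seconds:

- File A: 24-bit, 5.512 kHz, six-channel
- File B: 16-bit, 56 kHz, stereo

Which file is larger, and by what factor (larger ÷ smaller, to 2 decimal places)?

File B, by a factor of 2.26

File A: 5,512 × 3 × 6 = 99,216 bytes/s.
File B: 56,000 × 2 × 2 = 224,000 bytes/s.
File B is larger; ratio = 382,816,000 / 169,560,144 = 2.26.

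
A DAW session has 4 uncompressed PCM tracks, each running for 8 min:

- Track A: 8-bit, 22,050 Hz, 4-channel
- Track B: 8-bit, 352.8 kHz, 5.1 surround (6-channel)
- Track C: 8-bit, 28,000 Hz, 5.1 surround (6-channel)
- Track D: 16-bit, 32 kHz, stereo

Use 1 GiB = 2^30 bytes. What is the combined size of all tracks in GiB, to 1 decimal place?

8 min = 480 s.
Track A: 22,050 × 480 × 1 × 4 = 42,336,000 bytes.
Track B: 352,800 × 480 × 1 × 6 = 1,016,064,000 bytes.
Track C: 28,000 × 480 × 1 × 6 = 80,640,000 bytes.
Track D: 32,000 × 480 × 2 × 2 = 61,440,000 bytes.
Total = 1,200,480,000 bytes = 1.1 GiB.

1.1 GiB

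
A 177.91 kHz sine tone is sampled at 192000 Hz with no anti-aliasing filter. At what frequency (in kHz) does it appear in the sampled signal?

14.09 kHz

Nyquist = 192,000/2 = 96,000 Hz; 177,910 Hz exceeds it.
Alias = |177,910 − 1×192,000| = |177,910 − 192,000| = 14,090 Hz = 14.09 kHz.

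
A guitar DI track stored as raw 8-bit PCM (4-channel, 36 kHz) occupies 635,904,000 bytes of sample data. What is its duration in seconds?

Byte rate = 36,000 × 1 × 4 = 144,000 bytes/s.
Duration = 635,904,000 / 144,000 = 4,416 s.

4,416 seconds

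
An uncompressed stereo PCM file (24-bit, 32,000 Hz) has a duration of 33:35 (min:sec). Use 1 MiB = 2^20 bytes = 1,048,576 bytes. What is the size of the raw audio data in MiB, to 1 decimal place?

Duration = 33:35 (min:sec) = 2,015 s.
Bytes = 32,000 samples/s × 2,015 s × 3 bytes/sample × 2 ch = 386,880,000 bytes.
386,880,000 / 1,048,576 = 369.0 MiB.

369.0 MiB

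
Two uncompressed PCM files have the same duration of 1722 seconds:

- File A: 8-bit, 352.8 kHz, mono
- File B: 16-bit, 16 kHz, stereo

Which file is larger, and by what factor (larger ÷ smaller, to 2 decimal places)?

File A, by a factor of 5.51

File A: 352,800 × 1 × 1 = 352,800 bytes/s.
File B: 16,000 × 2 × 2 = 64,000 bytes/s.
File A is larger; ratio = 607,521,600 / 110,208,000 = 5.51.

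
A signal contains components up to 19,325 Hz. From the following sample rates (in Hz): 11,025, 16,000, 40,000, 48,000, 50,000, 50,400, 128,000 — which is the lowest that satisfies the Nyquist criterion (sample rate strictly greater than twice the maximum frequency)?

Need sample rate > 2 × 19,325 = 38,650 Hz.
Lowest listed rate above 38,650 Hz is 40,000 Hz.

40,000 Hz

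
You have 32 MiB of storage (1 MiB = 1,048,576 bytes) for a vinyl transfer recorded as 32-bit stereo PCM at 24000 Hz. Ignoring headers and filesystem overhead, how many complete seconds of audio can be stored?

174 seconds

Uncompressed byte rate = 24,000 × 4 × 2 = 192,000 bytes/s.
Capacity = 32 × 1,048,576 = 33,554,432 bytes.
33,554,432 / 192,000 ≈ 174.76 s → 174 seconds.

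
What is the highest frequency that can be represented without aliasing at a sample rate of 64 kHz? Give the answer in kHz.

Nyquist frequency = sample rate / 2 = 64,000 / 2 = 32 kHz.

32 kHz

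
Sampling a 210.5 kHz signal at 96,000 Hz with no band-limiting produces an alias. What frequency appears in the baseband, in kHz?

18.5 kHz

Nyquist = 96,000/2 = 48,000 Hz; 210,500 Hz exceeds it.
Alias = |210,500 − 2×96,000| = |210,500 − 192,000| = 18,500 Hz = 18.5 kHz.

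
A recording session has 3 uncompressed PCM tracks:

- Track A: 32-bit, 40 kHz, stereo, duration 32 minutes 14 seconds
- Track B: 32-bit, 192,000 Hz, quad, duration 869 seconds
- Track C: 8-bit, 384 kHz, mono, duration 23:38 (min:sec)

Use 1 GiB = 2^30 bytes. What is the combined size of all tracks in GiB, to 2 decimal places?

Track A: 32 minutes 14 seconds = 1,934 s; 40,000 × 1,934 × 4 × 2 = 618,880,000 bytes.
Track B: 192,000 × 869 × 4 × 4 = 2,669,568,000 bytes.
Track C: 23:38 (min:sec) = 1,418 s; 384,000 × 1,418 × 1 × 1 = 544,512,000 bytes.
Total = 3,832,960,000 bytes = 3.57 GiB.

3.57 GiB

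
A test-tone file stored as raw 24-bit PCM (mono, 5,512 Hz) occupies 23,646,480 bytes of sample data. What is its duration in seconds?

Byte rate = 5,512 × 3 × 1 = 16,536 bytes/s.
Duration = 23,646,480 / 16,536 = 1,430 s.

1,430 seconds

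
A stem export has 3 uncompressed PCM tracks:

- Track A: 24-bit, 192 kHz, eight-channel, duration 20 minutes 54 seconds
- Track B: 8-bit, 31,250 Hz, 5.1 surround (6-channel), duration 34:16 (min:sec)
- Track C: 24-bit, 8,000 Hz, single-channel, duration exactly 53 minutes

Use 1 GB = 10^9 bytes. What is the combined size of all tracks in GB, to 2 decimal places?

Track A: 20 minutes 54 seconds = 1,254 s; 192,000 × 1,254 × 3 × 8 = 5,778,432,000 bytes.
Track B: 34:16 (min:sec) = 2,056 s; 31,250 × 2,056 × 1 × 6 = 385,500,000 bytes.
Track C: exactly 53 minutes = 3,180 s; 8,000 × 3,180 × 3 × 1 = 76,320,000 bytes.
Total = 6,240,252,000 bytes = 6.24 GB.

6.24 GB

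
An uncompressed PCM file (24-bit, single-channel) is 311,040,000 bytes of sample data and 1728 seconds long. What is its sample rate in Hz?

60,000 Hz

Bytes = sample_rate × seconds × bytes_per_sample × channels.
sample_rate = 311,040,000 / (1,728 × 3 × 1) = 311,040,000 / 5,184 = 60,000 Hz.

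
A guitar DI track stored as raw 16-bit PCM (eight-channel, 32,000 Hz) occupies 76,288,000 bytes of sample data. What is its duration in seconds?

Byte rate = 32,000 × 2 × 8 = 512,000 bytes/s.
Duration = 76,288,000 / 512,000 = 149 s.

149 seconds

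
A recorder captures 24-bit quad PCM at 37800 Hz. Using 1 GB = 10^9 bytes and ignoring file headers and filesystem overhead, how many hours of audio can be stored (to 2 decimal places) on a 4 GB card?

2.45 hours

Uncompressed byte rate = 37,800 × 3 × 4 = 453,600 bytes/s.
Capacity = 4 × 1,000,000,000 = 4,000,000,000 bytes.
4,000,000,000 / 453,600 ≈ 8818.34 s → 2.45 hours.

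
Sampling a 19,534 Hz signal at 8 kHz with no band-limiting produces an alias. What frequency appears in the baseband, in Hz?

3,534 Hz

Nyquist = 8,000/2 = 4,000 Hz; 19,534 Hz exceeds it.
Alias = |19,534 − 2×8,000| = |19,534 − 16,000| = 3,534 Hz.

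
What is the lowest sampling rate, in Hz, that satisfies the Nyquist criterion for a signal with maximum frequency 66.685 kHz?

Minimum sample rate = 2 × 66,685 Hz = 133,370 Hz.

133,370 Hz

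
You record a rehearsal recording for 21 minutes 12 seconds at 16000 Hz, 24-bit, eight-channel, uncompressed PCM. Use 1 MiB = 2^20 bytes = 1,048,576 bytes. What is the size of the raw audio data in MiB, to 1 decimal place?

Duration = 21 minutes 12 seconds = 1,272 s.
Bytes = 16,000 samples/s × 1,272 s × 3 bytes/sample × 8 ch = 488,448,000 bytes.
488,448,000 / 1,048,576 = 465.8 MiB.

465.8 MiB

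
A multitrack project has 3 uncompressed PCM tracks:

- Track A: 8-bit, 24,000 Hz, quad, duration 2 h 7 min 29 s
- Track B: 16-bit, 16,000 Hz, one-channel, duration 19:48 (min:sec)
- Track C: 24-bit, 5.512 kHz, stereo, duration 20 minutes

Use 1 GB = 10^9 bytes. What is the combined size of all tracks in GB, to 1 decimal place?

Track A: 2 h 7 min 29 s = 7,649 s; 24,000 × 7,649 × 1 × 4 = 734,304,000 bytes.
Track B: 19:48 (min:sec) = 1,188 s; 16,000 × 1,188 × 2 × 1 = 38,016,000 bytes.
Track C: 20 minutes = 1,200 s; 5,512 × 1,200 × 3 × 2 = 39,686,400 bytes.
Total = 812,006,400 bytes = 0.8 GB.

0.8 GB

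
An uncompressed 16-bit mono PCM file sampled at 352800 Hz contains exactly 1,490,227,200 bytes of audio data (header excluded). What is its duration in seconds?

Byte rate = 352,800 × 2 × 1 = 705,600 bytes/s.
Duration = 1,490,227,200 / 705,600 = 2,112 s.

2,112 seconds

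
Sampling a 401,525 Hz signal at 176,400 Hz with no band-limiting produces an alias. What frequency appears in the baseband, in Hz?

Nyquist = 176,400/2 = 88,200 Hz; 401,525 Hz exceeds it.
Alias = |401,525 − 2×176,400| = |401,525 − 352,800| = 48,725 Hz.

48,725 Hz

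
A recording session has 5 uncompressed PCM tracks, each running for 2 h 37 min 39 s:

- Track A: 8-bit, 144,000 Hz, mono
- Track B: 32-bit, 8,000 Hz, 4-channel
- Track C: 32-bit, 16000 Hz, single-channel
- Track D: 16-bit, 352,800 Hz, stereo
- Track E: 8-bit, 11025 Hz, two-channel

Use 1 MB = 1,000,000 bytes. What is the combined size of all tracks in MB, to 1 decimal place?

2 h 37 min 39 s = 9,459 s.
Track A: 144,000 × 9,459 × 1 × 1 = 1,362,096,000 bytes.
Track B: 8,000 × 9,459 × 4 × 4 = 1,210,752,000 bytes.
Track C: 16,000 × 9,459 × 4 × 1 = 605,376,000 bytes.
Track D: 352,800 × 9,459 × 2 × 2 = 13,348,540,800 bytes.
Track E: 11,025 × 9,459 × 1 × 2 = 208,570,950 bytes.
Total = 16,735,335,750 bytes = 16735.3 MB.

16735.3 MB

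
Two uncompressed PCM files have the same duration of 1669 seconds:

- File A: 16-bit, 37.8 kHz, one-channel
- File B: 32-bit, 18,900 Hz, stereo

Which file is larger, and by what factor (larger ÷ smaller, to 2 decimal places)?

File A: 37,800 × 2 × 1 = 75,600 bytes/s.
File B: 18,900 × 4 × 2 = 151,200 bytes/s.
File B is larger; ratio = 252,352,800 / 126,176,400 = 2.00.

File B, by a factor of 2.00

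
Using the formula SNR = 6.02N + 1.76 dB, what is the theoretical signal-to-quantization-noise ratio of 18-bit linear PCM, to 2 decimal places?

110.12 dB

6.02 × 18 + 1.76 = 110.12 dB.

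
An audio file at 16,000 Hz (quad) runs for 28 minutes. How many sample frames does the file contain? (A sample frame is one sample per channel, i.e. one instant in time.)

26,880,000 sample frames

28 minutes = 1,680 s.
16,000 samples/s × 1,680 s = 26,880,000 frames.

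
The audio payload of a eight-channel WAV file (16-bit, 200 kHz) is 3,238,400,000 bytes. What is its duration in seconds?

Byte rate = 200,000 × 2 × 8 = 3,200,000 bytes/s.
Duration = 3,238,400,000 / 3,200,000 = 1,012 s.

1,012 seconds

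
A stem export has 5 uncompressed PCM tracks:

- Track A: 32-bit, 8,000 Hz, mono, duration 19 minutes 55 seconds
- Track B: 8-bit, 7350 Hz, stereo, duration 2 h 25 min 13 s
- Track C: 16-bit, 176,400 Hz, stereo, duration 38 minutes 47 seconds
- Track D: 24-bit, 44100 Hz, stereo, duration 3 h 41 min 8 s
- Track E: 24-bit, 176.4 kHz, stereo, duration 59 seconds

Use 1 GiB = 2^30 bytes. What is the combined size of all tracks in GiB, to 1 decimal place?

5.0 GiB

Track A: 19 minutes 55 seconds = 1,195 s; 8,000 × 1,195 × 4 × 1 = 38,240,000 bytes.
Track B: 2 h 25 min 13 s = 8,713 s; 7,350 × 8,713 × 1 × 2 = 128,081,100 bytes.
Track C: 38 minutes 47 seconds = 2,327 s; 176,400 × 2,327 × 2 × 2 = 1,641,931,200 bytes.
Track D: 3 h 41 min 8 s = 13,268 s; 44,100 × 13,268 × 3 × 2 = 3,510,712,800 bytes.
Track E: 176,400 × 59 × 3 × 2 = 62,445,600 bytes.
Total = 5,381,410,700 bytes = 5.0 GiB.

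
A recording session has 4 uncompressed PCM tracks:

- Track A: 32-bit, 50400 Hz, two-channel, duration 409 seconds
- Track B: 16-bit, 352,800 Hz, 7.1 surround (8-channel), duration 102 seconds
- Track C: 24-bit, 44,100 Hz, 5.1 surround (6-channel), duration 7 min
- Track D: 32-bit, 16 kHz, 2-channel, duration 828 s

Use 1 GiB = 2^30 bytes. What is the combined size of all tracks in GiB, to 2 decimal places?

Track A: 50,400 × 409 × 4 × 2 = 164,908,800 bytes.
Track B: 352,800 × 102 × 2 × 8 = 575,769,600 bytes.
Track C: 7 min = 420 s; 44,100 × 420 × 3 × 6 = 333,396,000 bytes.
Track D: 16,000 × 828 × 4 × 2 = 105,984,000 bytes.
Total = 1,180,058,400 bytes = 1.10 GiB.

1.10 GiB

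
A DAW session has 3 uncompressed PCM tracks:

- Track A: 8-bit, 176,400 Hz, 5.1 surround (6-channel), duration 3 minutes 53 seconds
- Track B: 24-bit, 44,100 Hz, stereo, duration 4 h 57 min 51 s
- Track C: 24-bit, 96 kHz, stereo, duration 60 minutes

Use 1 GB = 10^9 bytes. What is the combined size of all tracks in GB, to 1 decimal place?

Track A: 3 minutes 53 seconds = 233 s; 176,400 × 233 × 1 × 6 = 246,607,200 bytes.
Track B: 4 h 57 min 51 s = 17,871 s; 44,100 × 17,871 × 3 × 2 = 4,728,666,600 bytes.
Track C: 60 minutes = 3,600 s; 96,000 × 3,600 × 3 × 2 = 2,073,600,000 bytes.
Total = 7,048,873,800 bytes = 7.0 GB.

7.0 GB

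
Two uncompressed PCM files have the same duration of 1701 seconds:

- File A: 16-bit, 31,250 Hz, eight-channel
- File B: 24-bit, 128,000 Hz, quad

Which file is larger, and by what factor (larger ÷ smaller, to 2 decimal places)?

File A: 31,250 × 2 × 8 = 500,000 bytes/s.
File B: 128,000 × 3 × 4 = 1,536,000 bytes/s.
File B is larger; ratio = 2,612,736,000 / 850,500,000 = 3.07.

File B, by a factor of 3.07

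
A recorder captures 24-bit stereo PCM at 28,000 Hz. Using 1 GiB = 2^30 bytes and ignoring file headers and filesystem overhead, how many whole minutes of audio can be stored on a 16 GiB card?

Uncompressed byte rate = 28,000 × 3 × 2 = 168,000 bytes/s.
Capacity = 16 × 1,073,741,824 = 17,179,869,184 bytes.
17,179,869,184 / 168,000 ≈ 102261.13 s → 1,704 minutes.

1,704 minutes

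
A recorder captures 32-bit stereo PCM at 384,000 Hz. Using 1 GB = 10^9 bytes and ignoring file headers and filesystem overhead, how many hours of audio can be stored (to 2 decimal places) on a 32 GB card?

Uncompressed byte rate = 384,000 × 4 × 2 = 3,072,000 bytes/s.
Capacity = 32 × 1,000,000,000 = 32,000,000,000 bytes.
32,000,000,000 / 3,072,000 ≈ 10416.67 s → 2.89 hours.

2.89 hours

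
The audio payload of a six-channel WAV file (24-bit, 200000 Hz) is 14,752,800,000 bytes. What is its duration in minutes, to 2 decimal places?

Byte rate = 200,000 × 3 × 6 = 3,600,000 bytes/s.
Duration = 14,752,800,000 / 3,600,000 = 4,098 s.
4,098 s / 60 = 68.30 minutes.

68.30 minutes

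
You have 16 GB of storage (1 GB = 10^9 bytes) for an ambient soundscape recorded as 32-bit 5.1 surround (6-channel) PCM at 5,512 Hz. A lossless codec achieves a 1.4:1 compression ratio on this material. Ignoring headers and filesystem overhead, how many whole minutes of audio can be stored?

Uncompressed byte rate = 5,512 × 4 × 6 = 132,288 bytes/s.
After 1.4:1 compression, effective rate ≈ 94491.43 bytes/s.
Capacity = 16 × 1,000,000,000 = 16,000,000,000 bytes.
16,000,000,000 / effective rate ≈ 169327.53 s → 2,822 minutes.

2,822 minutes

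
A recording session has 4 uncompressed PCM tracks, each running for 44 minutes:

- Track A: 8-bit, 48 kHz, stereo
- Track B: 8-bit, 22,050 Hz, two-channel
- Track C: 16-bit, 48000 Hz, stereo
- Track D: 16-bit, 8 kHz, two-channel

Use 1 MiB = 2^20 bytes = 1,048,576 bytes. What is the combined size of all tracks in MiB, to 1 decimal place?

916.7 MiB

44 minutes = 2,640 s.
Track A: 48,000 × 2,640 × 1 × 2 = 253,440,000 bytes.
Track B: 22,050 × 2,640 × 1 × 2 = 116,424,000 bytes.
Track C: 48,000 × 2,640 × 2 × 2 = 506,880,000 bytes.
Track D: 8,000 × 2,640 × 2 × 2 = 84,480,000 bytes.
Total = 961,224,000 bytes = 916.7 MiB.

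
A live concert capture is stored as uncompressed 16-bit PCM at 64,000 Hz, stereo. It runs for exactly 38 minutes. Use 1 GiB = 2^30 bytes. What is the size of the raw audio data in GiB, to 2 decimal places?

Duration = exactly 38 minutes = 2,280 s.
Bytes = 64,000 samples/s × 2,280 s × 2 bytes/sample × 2 ch = 583,680,000 bytes.
583,680,000 / 1,073,741,824 = 0.54 GiB.

0.54 GiB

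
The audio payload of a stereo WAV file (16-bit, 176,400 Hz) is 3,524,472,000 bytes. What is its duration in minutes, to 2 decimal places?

83.25 minutes

Byte rate = 176,400 × 2 × 2 = 705,600 bytes/s.
Duration = 3,524,472,000 / 705,600 = 4,995 s.
4,995 s / 60 = 83.25 minutes.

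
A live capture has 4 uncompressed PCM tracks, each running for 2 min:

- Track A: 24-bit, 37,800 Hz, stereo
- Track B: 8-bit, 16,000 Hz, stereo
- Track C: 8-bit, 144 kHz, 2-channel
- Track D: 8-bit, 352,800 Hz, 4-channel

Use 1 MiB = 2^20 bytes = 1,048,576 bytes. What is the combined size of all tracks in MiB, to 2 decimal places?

224.08 MiB

2 min = 120 s.
Track A: 37,800 × 120 × 3 × 2 = 27,216,000 bytes.
Track B: 16,000 × 120 × 1 × 2 = 3,840,000 bytes.
Track C: 144,000 × 120 × 1 × 2 = 34,560,000 bytes.
Track D: 352,800 × 120 × 1 × 4 = 169,344,000 bytes.
Total = 234,960,000 bytes = 224.08 MiB.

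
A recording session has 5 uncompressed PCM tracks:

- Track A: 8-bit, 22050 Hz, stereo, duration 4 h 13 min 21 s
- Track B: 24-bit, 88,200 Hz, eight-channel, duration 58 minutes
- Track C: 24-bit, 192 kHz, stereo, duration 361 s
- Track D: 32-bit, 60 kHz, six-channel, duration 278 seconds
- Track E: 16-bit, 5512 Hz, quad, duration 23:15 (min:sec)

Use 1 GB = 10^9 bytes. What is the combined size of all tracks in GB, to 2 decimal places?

8.91 GB

Track A: 4 h 13 min 21 s = 15,201 s; 22,050 × 15,201 × 1 × 2 = 670,364,100 bytes.
Track B: 58 minutes = 3,480 s; 88,200 × 3,480 × 3 × 8 = 7,366,464,000 bytes.
Track C: 192,000 × 361 × 3 × 2 = 415,872,000 bytes.
Track D: 60,000 × 278 × 4 × 6 = 400,320,000 bytes.
Track E: 23:15 (min:sec) = 1,395 s; 5,512 × 1,395 × 2 × 4 = 61,513,920 bytes.
Total = 8,914,534,020 bytes = 8.91 GB.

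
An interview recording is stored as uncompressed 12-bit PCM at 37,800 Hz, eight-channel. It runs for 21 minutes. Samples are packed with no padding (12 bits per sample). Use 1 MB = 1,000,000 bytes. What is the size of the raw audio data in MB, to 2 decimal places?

Duration = 21 minutes = 1,260 s.
Bits = 37,800 × 1,260 × 12 × 8 = 4,572,288,000 bits = 571,536,000 bytes.
571,536,000 / 1,000,000 = 571.54 MB.

571.54 MB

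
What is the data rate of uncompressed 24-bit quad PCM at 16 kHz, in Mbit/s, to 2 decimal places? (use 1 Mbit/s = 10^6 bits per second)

1.54 Mbit/s

Bit rate = 16,000 × 24 × 4 = 1,536,000 bits/s.
= 1.54 Mbit/s.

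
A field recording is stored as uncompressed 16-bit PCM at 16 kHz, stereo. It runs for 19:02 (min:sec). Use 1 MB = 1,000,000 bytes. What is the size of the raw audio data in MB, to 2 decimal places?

73.09 MB

Duration = 19:02 (min:sec) = 1,142 s.
Bytes = 16,000 samples/s × 1,142 s × 2 bytes/sample × 2 ch = 73,088,000 bytes.
73,088,000 / 1,000,000 = 73.09 MB.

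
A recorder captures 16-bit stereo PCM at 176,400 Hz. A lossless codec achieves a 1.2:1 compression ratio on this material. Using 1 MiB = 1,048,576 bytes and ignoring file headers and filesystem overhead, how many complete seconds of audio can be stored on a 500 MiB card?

Uncompressed byte rate = 176,400 × 2 × 2 = 705,600 bytes/s.
After 1.2:1 compression, effective rate ≈ 588000 bytes/s.
Capacity = 500 × 1,048,576 = 524,288,000 bytes.
524,288,000 / effective rate ≈ 891.65 s → 891 seconds.

891 seconds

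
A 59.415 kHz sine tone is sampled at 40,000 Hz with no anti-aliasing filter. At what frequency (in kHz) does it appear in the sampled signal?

19.415 kHz

Nyquist = 40,000/2 = 20,000 Hz; 59,415 Hz exceeds it.
Alias = |59,415 − 1×40,000| = |59,415 − 40,000| = 19,415 Hz = 19.415 kHz.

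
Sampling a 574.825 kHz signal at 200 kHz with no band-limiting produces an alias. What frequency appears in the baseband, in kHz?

Nyquist = 200,000/2 = 100,000 Hz; 574,825 Hz exceeds it.
Alias = |574,825 − 3×200,000| = |574,825 − 600,000| = 25,175 Hz = 25.175 kHz.

25.175 kHz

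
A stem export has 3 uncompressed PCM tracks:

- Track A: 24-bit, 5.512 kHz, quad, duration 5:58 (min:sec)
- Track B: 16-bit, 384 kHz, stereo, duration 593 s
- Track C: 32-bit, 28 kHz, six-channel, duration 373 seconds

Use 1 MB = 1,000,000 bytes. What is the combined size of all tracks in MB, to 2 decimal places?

1185.18 MB

Track A: 5:58 (min:sec) = 358 s; 5,512 × 358 × 3 × 4 = 23,679,552 bytes.
Track B: 384,000 × 593 × 2 × 2 = 910,848,000 bytes.
Track C: 28,000 × 373 × 4 × 6 = 250,656,000 bytes.
Total = 1,185,183,552 bytes = 1185.18 MB.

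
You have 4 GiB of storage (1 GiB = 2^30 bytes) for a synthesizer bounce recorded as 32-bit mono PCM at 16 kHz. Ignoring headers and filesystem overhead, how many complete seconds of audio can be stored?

67,108 seconds

Uncompressed byte rate = 16,000 × 4 × 1 = 64,000 bytes/s.
Capacity = 4 × 1,073,741,824 = 4,294,967,296 bytes.
4,294,967,296 / 64,000 ≈ 67108.86 s → 67,108 seconds.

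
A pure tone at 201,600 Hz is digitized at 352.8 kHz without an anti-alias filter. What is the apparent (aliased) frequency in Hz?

Nyquist = 352,800/2 = 176,400 Hz; 201,600 Hz exceeds it.
Alias = |201,600 − 1×352,800| = |201,600 − 352,800| = 151,200 Hz.

151,200 Hz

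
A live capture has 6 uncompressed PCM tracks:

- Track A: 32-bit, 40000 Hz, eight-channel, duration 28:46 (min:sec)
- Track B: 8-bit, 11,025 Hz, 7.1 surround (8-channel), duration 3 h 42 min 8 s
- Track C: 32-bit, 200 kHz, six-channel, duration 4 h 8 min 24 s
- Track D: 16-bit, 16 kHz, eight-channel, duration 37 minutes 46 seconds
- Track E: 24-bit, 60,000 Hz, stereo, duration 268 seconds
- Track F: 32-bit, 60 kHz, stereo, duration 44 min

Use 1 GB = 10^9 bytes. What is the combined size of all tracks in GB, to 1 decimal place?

Track A: 28:46 (min:sec) = 1,726 s; 40,000 × 1,726 × 4 × 8 = 2,209,280,000 bytes.
Track B: 3 h 42 min 8 s = 13,328 s; 11,025 × 13,328 × 1 × 8 = 1,175,529,600 bytes.
Track C: 4 h 8 min 24 s = 14,904 s; 200,000 × 14,904 × 4 × 6 = 71,539,200,000 bytes.
Track D: 37 minutes 46 seconds = 2,266 s; 16,000 × 2,266 × 2 × 8 = 580,096,000 bytes.
Track E: 60,000 × 268 × 3 × 2 = 96,480,000 bytes.
Track F: 44 min = 2,640 s; 60,000 × 2,640 × 4 × 2 = 1,267,200,000 bytes.
Total = 76,867,785,600 bytes = 76.9 GB.

76.9 GB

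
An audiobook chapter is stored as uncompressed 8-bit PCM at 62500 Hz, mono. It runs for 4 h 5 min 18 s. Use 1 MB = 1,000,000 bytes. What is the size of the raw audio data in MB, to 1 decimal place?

Duration = 4 h 5 min 18 s = 14,718 s.
Bytes = 62,500 samples/s × 14,718 s × 1 bytes/sample × 1 ch = 919,875,000 bytes.
919,875,000 / 1,000,000 = 919.9 MB.

919.9 MB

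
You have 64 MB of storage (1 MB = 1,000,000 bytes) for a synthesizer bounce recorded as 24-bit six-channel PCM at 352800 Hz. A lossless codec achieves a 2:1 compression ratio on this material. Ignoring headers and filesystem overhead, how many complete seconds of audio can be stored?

20 seconds

Uncompressed byte rate = 352,800 × 3 × 6 = 6,350,400 bytes/s.
After 2:1 compression, effective rate ≈ 3175200 bytes/s.
Capacity = 64 × 1,000,000 = 64,000,000 bytes.
64,000,000 / effective rate ≈ 20.16 s → 20 seconds.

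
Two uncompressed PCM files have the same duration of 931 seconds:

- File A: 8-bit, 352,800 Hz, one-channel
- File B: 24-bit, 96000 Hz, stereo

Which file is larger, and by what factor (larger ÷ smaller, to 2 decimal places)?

File B, by a factor of 1.63

File A: 352,800 × 1 × 1 = 352,800 bytes/s.
File B: 96,000 × 3 × 2 = 576,000 bytes/s.
File B is larger; ratio = 536,256,000 / 328,456,800 = 1.63.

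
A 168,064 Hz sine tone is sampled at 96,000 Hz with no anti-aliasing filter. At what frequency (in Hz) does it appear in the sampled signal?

23,936 Hz

Nyquist = 96,000/2 = 48,000 Hz; 168,064 Hz exceeds it.
Alias = |168,064 − 2×96,000| = |168,064 − 192,000| = 23,936 Hz.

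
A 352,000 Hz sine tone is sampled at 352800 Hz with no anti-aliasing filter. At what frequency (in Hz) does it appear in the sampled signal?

800 Hz

Nyquist = 352,800/2 = 176,400 Hz; 352,000 Hz exceeds it.
Alias = |352,000 − 1×352,800| = |352,000 − 352,800| = 800 Hz.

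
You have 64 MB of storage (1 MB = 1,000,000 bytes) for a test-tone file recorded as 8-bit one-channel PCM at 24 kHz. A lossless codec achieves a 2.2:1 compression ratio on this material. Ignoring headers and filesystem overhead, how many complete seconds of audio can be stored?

5,866 seconds

Uncompressed byte rate = 24,000 × 1 × 1 = 24,000 bytes/s.
After 2.2:1 compression, effective rate ≈ 10909.09 bytes/s.
Capacity = 64 × 1,000,000 = 64,000,000 bytes.
64,000,000 / effective rate ≈ 5866.67 s → 5,866 seconds.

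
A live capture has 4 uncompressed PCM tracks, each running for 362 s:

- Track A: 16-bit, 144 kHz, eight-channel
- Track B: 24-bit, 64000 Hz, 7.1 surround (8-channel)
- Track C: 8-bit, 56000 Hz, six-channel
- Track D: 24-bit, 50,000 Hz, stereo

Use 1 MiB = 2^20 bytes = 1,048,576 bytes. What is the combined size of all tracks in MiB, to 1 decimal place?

Track A: 144,000 × 362 × 2 × 8 = 834,048,000 bytes.
Track B: 64,000 × 362 × 3 × 8 = 556,032,000 bytes.
Track C: 56,000 × 362 × 1 × 6 = 121,632,000 bytes.
Track D: 50,000 × 362 × 3 × 2 = 108,600,000 bytes.
Total = 1,620,312,000 bytes = 1545.2 MiB.

1545.2 MiB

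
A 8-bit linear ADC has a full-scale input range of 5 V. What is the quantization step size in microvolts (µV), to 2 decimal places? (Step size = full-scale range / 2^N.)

5 V / 2^8 = 5 / 256 V = 19531.25 µV.

19531.25 µV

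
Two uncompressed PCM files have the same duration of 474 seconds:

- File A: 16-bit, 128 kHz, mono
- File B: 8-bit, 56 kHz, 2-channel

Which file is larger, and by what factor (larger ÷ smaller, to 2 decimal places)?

File A: 128,000 × 2 × 1 = 256,000 bytes/s.
File B: 56,000 × 1 × 2 = 112,000 bytes/s.
File A is larger; ratio = 121,344,000 / 53,088,000 = 2.29.

File A, by a factor of 2.29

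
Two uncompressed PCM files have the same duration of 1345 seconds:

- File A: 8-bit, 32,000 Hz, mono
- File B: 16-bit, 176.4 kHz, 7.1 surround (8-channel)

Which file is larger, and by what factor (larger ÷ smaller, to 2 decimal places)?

File A: 32,000 × 1 × 1 = 32,000 bytes/s.
File B: 176,400 × 2 × 8 = 2,822,400 bytes/s.
File B is larger; ratio = 3,796,128,000 / 43,040,000 = 88.20.

File B, by a factor of 88.20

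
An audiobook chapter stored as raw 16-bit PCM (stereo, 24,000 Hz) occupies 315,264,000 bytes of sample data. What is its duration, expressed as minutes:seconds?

Byte rate = 24,000 × 2 × 2 = 96,000 bytes/s.
Duration = 315,264,000 / 96,000 = 3,284 s.
3,284 s = 54:44.

54:44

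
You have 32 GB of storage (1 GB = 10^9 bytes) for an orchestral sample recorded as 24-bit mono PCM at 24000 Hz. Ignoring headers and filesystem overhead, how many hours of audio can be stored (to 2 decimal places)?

Uncompressed byte rate = 24,000 × 3 × 1 = 72,000 bytes/s.
Capacity = 32 × 1,000,000,000 = 32,000,000,000 bytes.
32,000,000,000 / 72,000 ≈ 444444.44 s → 123.46 hours.

123.46 hours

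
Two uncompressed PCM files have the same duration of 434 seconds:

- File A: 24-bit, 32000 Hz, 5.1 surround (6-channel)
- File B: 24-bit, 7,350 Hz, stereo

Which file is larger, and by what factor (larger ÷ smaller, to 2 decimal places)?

File A, by a factor of 13.06

File A: 32,000 × 3 × 6 = 576,000 bytes/s.
File B: 7,350 × 3 × 2 = 44,100 bytes/s.
File A is larger; ratio = 249,984,000 / 19,139,400 = 13.06.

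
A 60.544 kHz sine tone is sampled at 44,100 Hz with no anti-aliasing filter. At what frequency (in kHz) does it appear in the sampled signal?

Nyquist = 44,100/2 = 22,050 Hz; 60,544 Hz exceeds it.
Alias = |60,544 − 1×44,100| = |60,544 − 44,100| = 16,444 Hz = 16.444 kHz.

16.444 kHz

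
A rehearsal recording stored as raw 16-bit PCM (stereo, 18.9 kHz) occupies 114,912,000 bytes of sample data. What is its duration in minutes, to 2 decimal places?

25.33 minutes

Byte rate = 18,900 × 2 × 2 = 75,600 bytes/s.
Duration = 114,912,000 / 75,600 = 1,520 s.
1,520 s / 60 = 25.33 minutes.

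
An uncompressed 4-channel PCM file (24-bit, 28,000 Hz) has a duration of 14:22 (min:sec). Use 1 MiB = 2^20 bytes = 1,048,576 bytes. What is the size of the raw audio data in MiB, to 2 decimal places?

Duration = 14:22 (min:sec) = 862 s.
Bytes = 28,000 samples/s × 862 s × 3 bytes/sample × 4 ch = 289,632,000 bytes.
289,632,000 / 1,048,576 = 276.21 MiB.

276.21 MiB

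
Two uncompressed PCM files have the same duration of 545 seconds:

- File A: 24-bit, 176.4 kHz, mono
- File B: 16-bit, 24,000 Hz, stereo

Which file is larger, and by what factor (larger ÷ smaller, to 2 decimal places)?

File A, by a factor of 5.51

File A: 176,400 × 3 × 1 = 529,200 bytes/s.
File B: 24,000 × 2 × 2 = 96,000 bytes/s.
File A is larger; ratio = 288,414,000 / 52,320,000 = 5.51.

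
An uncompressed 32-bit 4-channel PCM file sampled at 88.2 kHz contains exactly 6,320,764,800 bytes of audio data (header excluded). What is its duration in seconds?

Byte rate = 88,200 × 4 × 4 = 1,411,200 bytes/s.
Duration = 6,320,764,800 / 1,411,200 = 4,479 s.

4,479 seconds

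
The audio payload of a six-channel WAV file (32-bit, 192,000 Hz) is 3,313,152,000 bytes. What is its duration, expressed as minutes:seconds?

11:59

Byte rate = 192,000 × 4 × 6 = 4,608,000 bytes/s.
Duration = 3,313,152,000 / 4,608,000 = 719 s.
719 s = 11:59.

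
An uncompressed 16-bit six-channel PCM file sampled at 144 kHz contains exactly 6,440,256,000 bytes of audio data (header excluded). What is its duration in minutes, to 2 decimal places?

Byte rate = 144,000 × 2 × 6 = 1,728,000 bytes/s.
Duration = 6,440,256,000 / 1,728,000 = 3,727 s.
3,727 s / 60 = 62.12 minutes.

62.12 minutes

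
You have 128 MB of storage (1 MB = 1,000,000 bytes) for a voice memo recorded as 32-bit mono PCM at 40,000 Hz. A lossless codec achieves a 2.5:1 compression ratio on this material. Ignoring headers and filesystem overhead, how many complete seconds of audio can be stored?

Uncompressed byte rate = 40,000 × 4 × 1 = 160,000 bytes/s.
After 2.5:1 compression, effective rate ≈ 64000 bytes/s.
Capacity = 128 × 1,000,000 = 128,000,000 bytes.
128,000,000 / effective rate ≈ 2000 s → 2,000 seconds.

2,000 seconds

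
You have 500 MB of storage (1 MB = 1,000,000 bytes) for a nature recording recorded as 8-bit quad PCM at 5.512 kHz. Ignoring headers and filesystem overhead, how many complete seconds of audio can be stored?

Uncompressed byte rate = 5,512 × 1 × 4 = 22,048 bytes/s.
Capacity = 500 × 1,000,000 = 500,000,000 bytes.
500,000,000 / 22,048 ≈ 22677.79 s → 22,677 seconds.

22,677 seconds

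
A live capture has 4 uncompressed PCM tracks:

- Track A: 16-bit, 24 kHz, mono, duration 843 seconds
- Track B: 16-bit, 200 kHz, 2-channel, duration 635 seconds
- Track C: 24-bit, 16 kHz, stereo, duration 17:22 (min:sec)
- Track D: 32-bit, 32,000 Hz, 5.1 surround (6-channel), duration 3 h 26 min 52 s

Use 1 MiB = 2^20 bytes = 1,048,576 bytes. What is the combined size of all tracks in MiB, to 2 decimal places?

Track A: 24,000 × 843 × 2 × 1 = 40,464,000 bytes.
Track B: 200,000 × 635 × 2 × 2 = 508,000,000 bytes.
Track C: 17:22 (min:sec) = 1,042 s; 16,000 × 1,042 × 3 × 2 = 100,032,000 bytes.
Track D: 3 h 26 min 52 s = 12,412 s; 32,000 × 12,412 × 4 × 6 = 9,532,416,000 bytes.
Total = 10,180,912,000 bytes = 9709.27 MiB.

9709.27 MiB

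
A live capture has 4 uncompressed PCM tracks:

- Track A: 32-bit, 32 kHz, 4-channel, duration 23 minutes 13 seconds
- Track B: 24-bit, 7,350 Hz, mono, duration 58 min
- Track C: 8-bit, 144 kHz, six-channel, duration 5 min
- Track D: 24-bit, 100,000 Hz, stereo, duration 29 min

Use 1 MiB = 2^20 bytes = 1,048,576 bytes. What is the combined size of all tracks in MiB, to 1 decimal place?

Track A: 23 minutes 13 seconds = 1,393 s; 32,000 × 1,393 × 4 × 4 = 713,216,000 bytes.
Track B: 58 min = 3,480 s; 7,350 × 3,480 × 3 × 1 = 76,734,000 bytes.
Track C: 5 min = 300 s; 144,000 × 300 × 1 × 6 = 259,200,000 bytes.
Track D: 29 min = 1,740 s; 100,000 × 1,740 × 3 × 2 = 1,044,000,000 bytes.
Total = 2,093,150,000 bytes = 1996.2 MiB.

1996.2 MiB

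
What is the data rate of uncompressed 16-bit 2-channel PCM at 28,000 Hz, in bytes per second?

Bit rate = 28,000 × 16 × 2 = 896,000 bits/s.
896,000 / 8 = 112,000 bytes/s.

112,000 bytes/s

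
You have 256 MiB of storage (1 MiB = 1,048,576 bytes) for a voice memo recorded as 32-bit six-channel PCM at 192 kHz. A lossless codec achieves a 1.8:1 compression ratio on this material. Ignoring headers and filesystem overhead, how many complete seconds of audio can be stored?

Uncompressed byte rate = 192,000 × 4 × 6 = 4,608,000 bytes/s.
After 1.8:1 compression, effective rate ≈ 2560000 bytes/s.
Capacity = 256 × 1,048,576 = 268,435,456 bytes.
268,435,456 / effective rate ≈ 104.86 s → 104 seconds.

104 seconds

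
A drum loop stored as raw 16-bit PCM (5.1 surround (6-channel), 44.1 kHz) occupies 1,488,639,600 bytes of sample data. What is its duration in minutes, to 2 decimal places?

46.88 minutes

Byte rate = 44,100 × 2 × 6 = 529,200 bytes/s.
Duration = 1,488,639,600 / 529,200 = 2,813 s.
2,813 s / 60 = 46.88 minutes.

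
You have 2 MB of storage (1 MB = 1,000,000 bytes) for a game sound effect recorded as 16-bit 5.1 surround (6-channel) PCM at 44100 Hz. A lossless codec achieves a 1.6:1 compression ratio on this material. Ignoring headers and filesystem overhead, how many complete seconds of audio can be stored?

Uncompressed byte rate = 44,100 × 2 × 6 = 529,200 bytes/s.
After 1.6:1 compression, effective rate ≈ 330750 bytes/s.
Capacity = 2 × 1,000,000 = 2,000,000 bytes.
2,000,000 / effective rate ≈ 6.05 s → 6 seconds.

6 seconds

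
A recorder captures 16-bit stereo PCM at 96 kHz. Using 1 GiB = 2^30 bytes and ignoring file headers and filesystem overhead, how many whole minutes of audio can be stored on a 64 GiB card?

2,982 minutes

Uncompressed byte rate = 96,000 × 2 × 2 = 384,000 bytes/s.
Capacity = 64 × 1,073,741,824 = 68,719,476,736 bytes.
68,719,476,736 / 384,000 ≈ 178956.97 s → 2,982 minutes.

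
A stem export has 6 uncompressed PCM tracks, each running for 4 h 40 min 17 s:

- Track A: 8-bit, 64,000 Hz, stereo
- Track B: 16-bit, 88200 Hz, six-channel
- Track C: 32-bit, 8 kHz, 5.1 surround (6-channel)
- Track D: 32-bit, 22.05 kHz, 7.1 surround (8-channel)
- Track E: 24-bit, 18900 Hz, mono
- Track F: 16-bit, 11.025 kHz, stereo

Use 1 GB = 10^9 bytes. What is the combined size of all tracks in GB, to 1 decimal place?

36.7 GB

4 h 40 min 17 s = 16,817 s.
Track A: 64,000 × 16,817 × 1 × 2 = 2,152,576,000 bytes.
Track B: 88,200 × 16,817 × 2 × 6 = 17,799,112,800 bytes.
Track C: 8,000 × 16,817 × 4 × 6 = 3,228,864,000 bytes.
Track D: 22,050 × 16,817 × 4 × 8 = 11,866,075,200 bytes.
Track E: 18,900 × 16,817 × 3 × 1 = 953,523,900 bytes.
Track F: 11,025 × 16,817 × 2 × 2 = 741,629,700 bytes.
Total = 36,741,781,600 bytes = 36.7 GB.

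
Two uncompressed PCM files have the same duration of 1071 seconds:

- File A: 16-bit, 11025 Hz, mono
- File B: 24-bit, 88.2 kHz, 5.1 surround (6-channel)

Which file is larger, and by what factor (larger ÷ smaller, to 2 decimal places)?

File A: 11,025 × 2 × 1 = 22,050 bytes/s.
File B: 88,200 × 3 × 6 = 1,587,600 bytes/s.
File B is larger; ratio = 1,700,319,600 / 23,615,550 = 72.00.

File B, by a factor of 72.00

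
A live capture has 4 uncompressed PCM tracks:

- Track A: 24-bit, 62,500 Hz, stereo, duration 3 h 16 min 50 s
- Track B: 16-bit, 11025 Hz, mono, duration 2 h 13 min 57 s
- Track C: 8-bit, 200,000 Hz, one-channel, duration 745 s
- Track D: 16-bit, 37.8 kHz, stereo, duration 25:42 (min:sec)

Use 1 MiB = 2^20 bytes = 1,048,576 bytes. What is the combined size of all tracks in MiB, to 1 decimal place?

4757.0 MiB

Track A: 3 h 16 min 50 s = 11,810 s; 62,500 × 11,810 × 3 × 2 = 4,428,750,000 bytes.
Track B: 2 h 13 min 57 s = 8,037 s; 11,025 × 8,037 × 2 × 1 = 177,215,850 bytes.
Track C: 200,000 × 745 × 1 × 1 = 149,000,000 bytes.
Track D: 25:42 (min:sec) = 1,542 s; 37,800 × 1,542 × 2 × 2 = 233,150,400 bytes.
Total = 4,988,116,250 bytes = 4757.0 MiB.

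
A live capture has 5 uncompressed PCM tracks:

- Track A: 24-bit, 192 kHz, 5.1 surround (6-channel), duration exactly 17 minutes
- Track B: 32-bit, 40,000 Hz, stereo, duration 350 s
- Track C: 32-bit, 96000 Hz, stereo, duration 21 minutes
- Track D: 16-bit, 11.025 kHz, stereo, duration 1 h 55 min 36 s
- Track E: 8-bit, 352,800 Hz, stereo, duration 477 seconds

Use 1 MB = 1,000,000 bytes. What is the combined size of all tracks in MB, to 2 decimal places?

5247.25 MB

Track A: exactly 17 minutes = 1,020 s; 192,000 × 1,020 × 3 × 6 = 3,525,120,000 bytes.
Track B: 40,000 × 350 × 4 × 2 = 112,000,000 bytes.
Track C: 21 minutes = 1,260 s; 96,000 × 1,260 × 4 × 2 = 967,680,000 bytes.
Track D: 1 h 55 min 36 s = 6,936 s; 11,025 × 6,936 × 2 × 2 = 305,877,600 bytes.
Track E: 352,800 × 477 × 1 × 2 = 336,571,200 bytes.
Total = 5,247,248,800 bytes = 5247.25 MB.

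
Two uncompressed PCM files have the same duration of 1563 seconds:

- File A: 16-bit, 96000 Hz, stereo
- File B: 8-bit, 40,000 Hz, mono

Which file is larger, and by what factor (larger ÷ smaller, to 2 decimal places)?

File A, by a factor of 9.60

File A: 96,000 × 2 × 2 = 384,000 bytes/s.
File B: 40,000 × 1 × 1 = 40,000 bytes/s.
File A is larger; ratio = 600,192,000 / 62,520,000 = 9.60.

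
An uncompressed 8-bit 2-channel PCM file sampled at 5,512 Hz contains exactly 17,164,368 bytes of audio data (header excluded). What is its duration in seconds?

1,557 seconds

Byte rate = 5,512 × 1 × 2 = 11,024 bytes/s.
Duration = 17,164,368 / 11,024 = 1,557 s.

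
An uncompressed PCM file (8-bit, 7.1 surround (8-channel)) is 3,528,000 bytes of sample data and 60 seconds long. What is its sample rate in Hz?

Bytes = sample_rate × seconds × bytes_per_sample × channels.
sample_rate = 3,528,000 / (60 × 1 × 8) = 3,528,000 / 480 = 7,350 Hz.

7,350 Hz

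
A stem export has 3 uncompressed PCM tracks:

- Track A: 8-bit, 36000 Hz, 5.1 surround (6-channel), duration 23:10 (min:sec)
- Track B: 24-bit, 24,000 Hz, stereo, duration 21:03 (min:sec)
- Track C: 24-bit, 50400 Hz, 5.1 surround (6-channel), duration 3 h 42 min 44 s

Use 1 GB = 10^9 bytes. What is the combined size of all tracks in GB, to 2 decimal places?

12.61 GB

Track A: 23:10 (min:sec) = 1,390 s; 36,000 × 1,390 × 1 × 6 = 300,240,000 bytes.
Track B: 21:03 (min:sec) = 1,263 s; 24,000 × 1,263 × 3 × 2 = 181,872,000 bytes.
Track C: 3 h 42 min 44 s = 13,364 s; 50,400 × 13,364 × 3 × 6 = 12,123,820,800 bytes.
Total = 12,605,932,800 bytes = 12.61 GB.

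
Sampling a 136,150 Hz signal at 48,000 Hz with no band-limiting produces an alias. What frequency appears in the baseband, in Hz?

Nyquist = 48,000/2 = 24,000 Hz; 136,150 Hz exceeds it.
Alias = |136,150 − 3×48,000| = |136,150 − 144,000| = 7,850 Hz.

7,850 Hz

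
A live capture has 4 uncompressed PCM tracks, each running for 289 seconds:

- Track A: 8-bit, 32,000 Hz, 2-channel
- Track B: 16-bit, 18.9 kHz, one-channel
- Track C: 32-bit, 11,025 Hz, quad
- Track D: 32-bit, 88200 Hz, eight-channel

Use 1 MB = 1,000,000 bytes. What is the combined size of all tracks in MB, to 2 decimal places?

896.07 MB

Track A: 32,000 × 289 × 1 × 2 = 18,496,000 bytes.
Track B: 18,900 × 289 × 2 × 1 = 10,924,200 bytes.
Track C: 11,025 × 289 × 4 × 4 = 50,979,600 bytes.
Track D: 88,200 × 289 × 4 × 8 = 815,673,600 bytes.
Total = 896,073,400 bytes = 896.07 MB.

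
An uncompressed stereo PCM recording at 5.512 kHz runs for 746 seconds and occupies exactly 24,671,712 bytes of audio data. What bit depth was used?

Bytes per sample = 24,671,712 / (5,512 × 746 × 2) = 24,671,712 / 8,223,904 = 3.
Bit depth = 3 × 8 = 24 bits.

24 bits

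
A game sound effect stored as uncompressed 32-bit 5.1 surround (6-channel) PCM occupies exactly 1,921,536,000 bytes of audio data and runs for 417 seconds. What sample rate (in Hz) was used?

192,000 Hz

Bytes = sample_rate × seconds × bytes_per_sample × channels.
sample_rate = 1,921,536,000 / (417 × 4 × 6) = 1,921,536,000 / 10,008 = 192,000 Hz.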